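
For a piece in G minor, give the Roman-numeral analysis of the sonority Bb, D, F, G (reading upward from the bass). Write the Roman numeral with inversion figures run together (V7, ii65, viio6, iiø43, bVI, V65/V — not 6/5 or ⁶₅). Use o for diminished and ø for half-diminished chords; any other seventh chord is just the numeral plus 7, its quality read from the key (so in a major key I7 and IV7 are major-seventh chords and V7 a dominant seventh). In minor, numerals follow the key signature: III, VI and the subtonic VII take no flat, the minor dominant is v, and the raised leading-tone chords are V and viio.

i65

The pitches G-Bb-D-F form a minor seventh chord rooted on G.
In G minor, G is the tonic; the diatonic minor seventh chord there is i7.
With Bb in the bass the chord is in first inversion, so the figured bass is 65.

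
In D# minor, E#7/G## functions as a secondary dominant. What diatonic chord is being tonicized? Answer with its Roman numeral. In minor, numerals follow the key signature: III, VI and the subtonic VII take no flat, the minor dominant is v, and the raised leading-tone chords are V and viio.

The chord is a dominant seventh chord on E#.
A dominant resolves down a perfect fifth: E# → A#. In D# minor, A# is scale degree 5, i.e. V.

V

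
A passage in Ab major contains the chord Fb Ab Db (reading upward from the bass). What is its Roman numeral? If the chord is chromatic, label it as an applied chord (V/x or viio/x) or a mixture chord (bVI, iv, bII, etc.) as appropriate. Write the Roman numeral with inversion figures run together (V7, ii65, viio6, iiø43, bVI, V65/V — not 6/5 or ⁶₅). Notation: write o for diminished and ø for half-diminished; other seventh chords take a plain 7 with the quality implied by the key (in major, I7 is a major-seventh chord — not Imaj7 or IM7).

iv6

The pitches Db-Fb-Ab form a minor triad rooted on Db.
Db is the fourth degree of Ab major. This is the minor subdominant, borrowed from the parallel minor.
With Fb in the bass the chord is in first inversion, so the figured bass is 6.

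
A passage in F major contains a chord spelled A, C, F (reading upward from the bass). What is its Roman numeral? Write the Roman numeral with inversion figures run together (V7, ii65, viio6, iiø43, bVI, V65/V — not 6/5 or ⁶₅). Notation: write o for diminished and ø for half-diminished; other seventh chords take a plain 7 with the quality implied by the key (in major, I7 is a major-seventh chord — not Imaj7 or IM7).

Stacked in thirds the chord is F-A-C: a major triad on F.
In F major, F is the tonic; the diatonic major triad there is I.
With A in the bass the chord is in first inversion, so the figured bass is 6.

I6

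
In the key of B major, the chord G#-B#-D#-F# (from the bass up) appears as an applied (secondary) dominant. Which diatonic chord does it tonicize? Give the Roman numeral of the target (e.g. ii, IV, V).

ii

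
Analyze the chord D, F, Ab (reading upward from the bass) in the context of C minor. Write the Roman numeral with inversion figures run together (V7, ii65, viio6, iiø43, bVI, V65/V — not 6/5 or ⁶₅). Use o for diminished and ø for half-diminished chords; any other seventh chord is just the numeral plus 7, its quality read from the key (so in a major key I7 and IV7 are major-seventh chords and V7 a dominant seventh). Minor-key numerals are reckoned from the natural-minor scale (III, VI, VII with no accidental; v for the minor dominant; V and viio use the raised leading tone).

Stacked in thirds the chord is D-F-Ab: a diminished triad on D.
D is scale degree 2 in C minor, and a diminished triad on that degree is written iio.

iio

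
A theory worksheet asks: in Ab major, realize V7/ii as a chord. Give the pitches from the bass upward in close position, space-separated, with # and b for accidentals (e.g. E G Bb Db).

V7/ii is a secondary dominant — the dominant seventh of ii. ii in Ab major is Bb, so the applied chord's root is F, a perfect fifth above.
Building a dominant seventh chord on F gives F-A-C-Eb.

F A C Eb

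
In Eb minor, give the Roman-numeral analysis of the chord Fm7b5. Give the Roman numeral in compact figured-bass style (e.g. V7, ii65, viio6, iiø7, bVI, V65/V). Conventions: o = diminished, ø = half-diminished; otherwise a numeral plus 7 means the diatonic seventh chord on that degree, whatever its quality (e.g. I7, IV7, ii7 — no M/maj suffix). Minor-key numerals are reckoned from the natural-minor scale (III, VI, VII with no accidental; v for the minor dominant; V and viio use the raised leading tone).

iiø7

Stacked in thirds the chord is F-Ab-Cb-Eb: a half-diminished seventh chord on F.
In Eb minor, F is the supertonic; the diatonic half-diminished seventh chord there is iiø7.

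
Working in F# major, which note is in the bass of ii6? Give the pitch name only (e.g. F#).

ii in F# major has root G#; the chord is G#-B-D#.
The figure 6 means first inversion — the third is in the bass.

B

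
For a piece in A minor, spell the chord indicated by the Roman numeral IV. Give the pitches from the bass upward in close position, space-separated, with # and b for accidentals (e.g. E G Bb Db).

D F# A

IV is the major subdominant, borrowed from the parallel major. In A minor that root is D.
So the chord is D-F#-A.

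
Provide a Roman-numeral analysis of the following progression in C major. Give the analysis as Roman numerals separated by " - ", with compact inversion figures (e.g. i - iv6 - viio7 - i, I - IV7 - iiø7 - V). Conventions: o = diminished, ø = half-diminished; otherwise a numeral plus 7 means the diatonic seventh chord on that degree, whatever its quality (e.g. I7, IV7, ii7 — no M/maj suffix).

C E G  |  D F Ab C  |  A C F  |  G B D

I - iiø7 - IV6 - V

C-E-G has root C, degree 1 in C major, so I.
D-F-Ab-C: half-diminished seventh chord on D — chromatic; iiø7 (borrowed from the parallel minor).
A-C-F: major triad on F = scale degree 4 → IV6.
G-B-D: major triad on G = scale degree 5 → V.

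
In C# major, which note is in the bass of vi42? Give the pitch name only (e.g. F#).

G#

vi in C# major has root A#; the chord is A#-C#-E#-G#.
The figure 42 means third inversion — the seventh is in the bass.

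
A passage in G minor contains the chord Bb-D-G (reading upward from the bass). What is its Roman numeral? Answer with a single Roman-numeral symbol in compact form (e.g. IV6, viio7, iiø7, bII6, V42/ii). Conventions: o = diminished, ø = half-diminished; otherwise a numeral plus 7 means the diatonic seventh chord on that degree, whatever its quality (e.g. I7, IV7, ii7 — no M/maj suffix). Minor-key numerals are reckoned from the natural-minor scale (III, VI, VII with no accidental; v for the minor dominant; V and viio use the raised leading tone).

The pitches G-Bb-D form a minor triad rooted on G.
G is scale degree 1 in G minor, and a minor triad on that degree is written i.
With Bb in the bass the chord is in first inversion, so the figured bass is 6.

i6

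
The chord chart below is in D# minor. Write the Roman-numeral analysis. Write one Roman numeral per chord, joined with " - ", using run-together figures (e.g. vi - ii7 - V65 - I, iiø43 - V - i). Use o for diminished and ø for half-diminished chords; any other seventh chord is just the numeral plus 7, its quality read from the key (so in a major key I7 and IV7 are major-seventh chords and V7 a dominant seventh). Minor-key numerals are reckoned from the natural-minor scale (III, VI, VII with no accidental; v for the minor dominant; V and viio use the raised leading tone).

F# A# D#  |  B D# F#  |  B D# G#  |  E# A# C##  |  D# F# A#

i6 - VI - iv6 - V64 - i

F#-A#-D#: minor triad on D# = scale degree 1 → i6.
B-D#-F# has root B, degree 6 in D# minor, so VI.
B-D#-G#: root G# is the subdominant; minor triad there is iv6.
E#-A#-C##: root A# is the dominant; major triad there is V64.
D#-F#-A#: root D# is the tonic; minor triad there is i.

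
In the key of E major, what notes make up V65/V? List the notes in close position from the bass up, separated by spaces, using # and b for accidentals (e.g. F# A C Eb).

A# C# E F#

V65/V is a secondary dominant — the dominant seventh of V. V in E major is B, so the applied chord's root is F#, a perfect fifth above.
Building a dominant seventh chord on F# gives F#-A#-C#-E.
The figured bass 65 indicates first inversion, placing the third (A#) in the bass: A#-C#-E-F#.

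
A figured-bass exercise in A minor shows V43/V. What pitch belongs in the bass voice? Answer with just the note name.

The applied chord V43/V is rooted on B: B-D#-F#-A.
The figure 43 means second inversion — the fifth is in the bass.

F#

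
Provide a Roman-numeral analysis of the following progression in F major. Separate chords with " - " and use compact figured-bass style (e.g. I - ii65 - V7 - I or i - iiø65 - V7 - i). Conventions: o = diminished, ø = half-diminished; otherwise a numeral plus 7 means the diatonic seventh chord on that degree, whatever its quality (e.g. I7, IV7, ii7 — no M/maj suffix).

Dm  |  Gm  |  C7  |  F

Dm: minor triad on D = scale degree 6 → vi.
Gm: minor triad on G = scale degree 2 → ii.
C7: dominant seventh chord on C = scale degree 5 → V7.
F: root F is the tonic; major triad there is I.

vi - ii - V7 - I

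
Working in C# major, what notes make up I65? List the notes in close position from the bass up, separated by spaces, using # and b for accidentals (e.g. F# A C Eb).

In C# major, scale degree 1 is C#, and the diatonic chord built there is a major seventh chord.
Stacking thirds from C# gives C#-E#-G#-B#.
With the 65 figure the chord is in first inversion; from the bass E# upward in close position it reads E#-G#-B#-C#.

E# G# B# C#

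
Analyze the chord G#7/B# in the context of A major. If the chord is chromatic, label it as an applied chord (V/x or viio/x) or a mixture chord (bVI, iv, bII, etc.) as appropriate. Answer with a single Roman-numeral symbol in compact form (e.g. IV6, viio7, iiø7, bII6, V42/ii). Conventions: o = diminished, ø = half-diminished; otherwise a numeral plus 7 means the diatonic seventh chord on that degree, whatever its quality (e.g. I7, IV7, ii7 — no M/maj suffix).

The pitches G#-B#-D#-F# form a dominant seventh chord rooted on G#.
G# is not a diatonic chord root with this quality in A major, but it lies a perfect fifth above C# (iii), so the chord functions as an applied dominant of iii.
With B# in the bass the chord is in first inversion, so the figured bass is 65.

V65/iii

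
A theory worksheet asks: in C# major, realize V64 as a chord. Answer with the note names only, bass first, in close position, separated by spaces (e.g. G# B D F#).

D# G# B#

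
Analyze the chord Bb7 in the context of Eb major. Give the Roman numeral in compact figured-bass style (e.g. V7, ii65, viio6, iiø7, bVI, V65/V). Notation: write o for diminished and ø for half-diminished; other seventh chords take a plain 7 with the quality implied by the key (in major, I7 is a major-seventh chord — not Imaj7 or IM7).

The pitches Bb-D-F-Ab form a dominant seventh chord rooted on Bb.
In Eb major, Bb is the dominant; the diatonic dominant seventh chord there is V7.

V7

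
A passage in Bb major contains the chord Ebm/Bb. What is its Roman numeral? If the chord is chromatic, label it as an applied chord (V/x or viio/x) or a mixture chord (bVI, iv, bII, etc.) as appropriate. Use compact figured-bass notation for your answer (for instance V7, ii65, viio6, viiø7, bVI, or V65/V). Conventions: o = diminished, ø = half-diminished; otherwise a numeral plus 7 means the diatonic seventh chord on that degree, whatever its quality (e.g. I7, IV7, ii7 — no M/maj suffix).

The pitches Eb-Gb-Bb form a minor triad rooted on Eb.
Eb is the fourth degree of Bb major. This is the minor subdominant, borrowed from the parallel minor.
With Bb in the bass the chord is in second inversion, so the figured bass is 64.

iv64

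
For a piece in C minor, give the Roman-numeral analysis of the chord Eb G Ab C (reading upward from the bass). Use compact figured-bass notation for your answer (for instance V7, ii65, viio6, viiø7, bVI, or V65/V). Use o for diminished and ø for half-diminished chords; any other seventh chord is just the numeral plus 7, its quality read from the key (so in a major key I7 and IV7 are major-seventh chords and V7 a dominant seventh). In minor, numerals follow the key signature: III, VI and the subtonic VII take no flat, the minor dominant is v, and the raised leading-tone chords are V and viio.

VI43

The pitches Ab-C-Eb-G form a major seventh chord rooted on Ab.
In C minor, Ab is the submediant; the diatonic major seventh chord there is VI7.
With Eb in the bass the chord is in second inversion, so the figured bass is 43.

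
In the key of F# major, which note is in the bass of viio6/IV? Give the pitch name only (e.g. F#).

C#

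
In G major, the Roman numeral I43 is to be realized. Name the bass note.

D

I in G major has root G; the chord is G-B-D-F#.
The figure 43 means second inversion — the fifth is in the bass.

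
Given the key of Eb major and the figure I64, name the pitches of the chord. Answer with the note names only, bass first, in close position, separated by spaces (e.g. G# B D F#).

Bb Eb G

The numeral's case and figure indicate a major triad. In Eb major its root, scale degree 1, is Eb.
Stacking thirds from Eb gives Eb-G-Bb.
With the 64 figure the chord is in second inversion; from the bass Bb upward in close position it reads Bb-Eb-G.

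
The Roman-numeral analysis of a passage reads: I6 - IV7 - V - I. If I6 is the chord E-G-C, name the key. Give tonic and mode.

C major

The anchor chord is a major triad on C, labeled I6.
If C is scale degree 1 and the mode makes that degree carry a major triad, the tonic is C and the mode is major.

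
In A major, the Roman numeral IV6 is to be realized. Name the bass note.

IV in A major has root D; the chord is D-F#-A.
The figure 6 means first inversion — the third is in the bass.

F#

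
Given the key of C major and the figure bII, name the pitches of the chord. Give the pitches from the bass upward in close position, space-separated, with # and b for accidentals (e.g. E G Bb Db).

Db F Ab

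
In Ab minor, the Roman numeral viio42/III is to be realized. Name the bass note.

Abb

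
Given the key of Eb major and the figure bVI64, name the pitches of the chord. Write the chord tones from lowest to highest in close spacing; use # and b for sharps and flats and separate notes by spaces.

Gb Cb Eb

Scale degree 6 in Eb major is C; lowering it a half step gives Cb. bVI64 is a major triad on the lowered sixth degree, borrowed from the parallel minor.
So the chord is Cb-Eb-Gb.
The figured bass 64 indicates second inversion, placing the fifth (Gb) in the bass: Gb-Cb-Eb.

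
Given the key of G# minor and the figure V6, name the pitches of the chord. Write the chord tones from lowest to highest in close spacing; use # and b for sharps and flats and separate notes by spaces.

F## A# D#

In G# minor, the fifth degree is D#. The dominant is major (leading tone raised), so V is a major triad.
That chord is spelled D#-F##-A#.
With the 6 figure the chord is in first inversion; from the bass F## upward in close position it reads F##-A#-D#.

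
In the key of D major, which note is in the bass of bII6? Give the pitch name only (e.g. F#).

G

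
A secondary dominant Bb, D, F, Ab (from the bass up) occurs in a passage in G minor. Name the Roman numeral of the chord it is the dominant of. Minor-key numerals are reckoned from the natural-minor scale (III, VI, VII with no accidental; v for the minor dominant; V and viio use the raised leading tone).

VI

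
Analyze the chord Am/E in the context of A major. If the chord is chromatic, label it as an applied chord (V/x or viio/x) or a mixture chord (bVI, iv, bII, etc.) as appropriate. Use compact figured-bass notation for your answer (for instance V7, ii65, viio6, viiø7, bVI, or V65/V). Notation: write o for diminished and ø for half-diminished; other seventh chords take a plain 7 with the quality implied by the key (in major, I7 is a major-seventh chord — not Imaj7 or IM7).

Stacked in thirds the chord is A-C-E: a minor triad on A.
A is the first degree of A major. This is the minor tonic, borrowed from the parallel minor.
With E in the bass the chord is in second inversion, so the figured bass is 64.

i64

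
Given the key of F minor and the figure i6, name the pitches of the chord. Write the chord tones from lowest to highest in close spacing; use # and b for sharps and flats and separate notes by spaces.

The numeral's case and figure indicate a minor triad. In F minor its root, the first degree, is F.
Stacking thirds from F gives F-Ab-C.
With the 6 figure the chord is in first inversion; from the bass Ab upward in close position it reads Ab-C-F.

Ab C F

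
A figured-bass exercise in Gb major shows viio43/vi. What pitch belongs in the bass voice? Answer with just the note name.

The applied chord viio43/vi is rooted on D: D-F-Ab-Cb.
The figure 43 means second inversion — the fifth is in the bass.

Ab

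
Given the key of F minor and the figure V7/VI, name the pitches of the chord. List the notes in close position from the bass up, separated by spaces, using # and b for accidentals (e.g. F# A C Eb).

V7/VI is a secondary dominant — the dominant seventh of VI. VI in F minor is Db, so the applied chord's root is Ab, a perfect fifth above.
Building a dominant seventh chord on Ab gives Ab-C-Eb-Gb.

Ab C Eb Gb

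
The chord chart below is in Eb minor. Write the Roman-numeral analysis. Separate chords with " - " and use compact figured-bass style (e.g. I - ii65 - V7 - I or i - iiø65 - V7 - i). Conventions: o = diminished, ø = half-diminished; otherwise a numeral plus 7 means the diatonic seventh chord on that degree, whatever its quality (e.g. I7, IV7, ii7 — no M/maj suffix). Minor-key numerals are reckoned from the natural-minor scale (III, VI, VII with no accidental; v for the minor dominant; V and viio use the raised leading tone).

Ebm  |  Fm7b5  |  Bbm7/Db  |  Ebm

i - iiø7 - v65 - i

Ebm: minor triad on Eb = scale degree 1 → i.
Fm7b5 has root F, degree 2 in Eb minor, so iiø7.
Bbm7/Db: root Bb is the dominant; minor seventh chord there is v65.
Ebm has root Eb, degree 1 in Eb minor, so i.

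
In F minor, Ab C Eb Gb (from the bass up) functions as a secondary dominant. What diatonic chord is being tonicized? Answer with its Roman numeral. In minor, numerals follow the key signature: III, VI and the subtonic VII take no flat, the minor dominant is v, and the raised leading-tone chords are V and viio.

VI

The chord is a dominant seventh chord on Ab.
A dominant resolves down a perfect fifth: Ab → Db. In F minor, Db is scale degree 6, i.e. VI.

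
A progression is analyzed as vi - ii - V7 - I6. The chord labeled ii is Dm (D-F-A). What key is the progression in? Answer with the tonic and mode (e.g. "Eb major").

C major

ii is given as D-F-A — a minor triad with root D.
Counting down one scale step from D places the tonic on C; a minor triad on degree 2 is diatonic only in major.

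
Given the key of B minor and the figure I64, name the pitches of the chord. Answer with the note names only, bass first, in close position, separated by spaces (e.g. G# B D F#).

I64 is the major tonic (Picardy third), borrowed from the parallel major. In B minor that root is B.
So the chord is B-D#-F#, a major triad.
With the 64 figure the chord is in second inversion; from the bass F# upward in close position it reads F#-B-D#.

F# B D#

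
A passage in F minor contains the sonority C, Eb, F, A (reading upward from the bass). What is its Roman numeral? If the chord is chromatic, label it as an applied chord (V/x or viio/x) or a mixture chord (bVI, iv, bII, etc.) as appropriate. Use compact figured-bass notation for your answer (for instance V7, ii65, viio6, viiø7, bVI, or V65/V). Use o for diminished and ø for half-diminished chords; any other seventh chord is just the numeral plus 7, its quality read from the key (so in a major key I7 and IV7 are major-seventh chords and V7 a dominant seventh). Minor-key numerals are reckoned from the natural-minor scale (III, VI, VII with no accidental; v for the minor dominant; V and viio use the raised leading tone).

Stacked in thirds the chord is F-A-C-Eb: a dominant seventh chord on F.
F is not a diatonic chord root with this quality in F minor, but it lies a perfect fifth above Bb (iv), so the chord functions as an applied dominant of iv.
With C in the bass the chord is in second inversion, so the figured bass is 43.

V43/iv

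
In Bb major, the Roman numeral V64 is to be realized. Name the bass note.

C

V in Bb major has root F; the chord is F-A-C.
The figure 64 means second inversion — the fifth is in the bass.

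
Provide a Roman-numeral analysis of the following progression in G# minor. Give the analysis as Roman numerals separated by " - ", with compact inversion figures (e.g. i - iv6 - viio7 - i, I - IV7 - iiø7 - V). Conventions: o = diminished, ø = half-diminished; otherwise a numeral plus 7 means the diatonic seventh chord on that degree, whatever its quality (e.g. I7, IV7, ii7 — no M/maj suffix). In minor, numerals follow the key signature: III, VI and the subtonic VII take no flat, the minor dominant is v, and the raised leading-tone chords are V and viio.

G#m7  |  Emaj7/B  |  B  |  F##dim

G#m7: minor seventh chord on G# = scale degree 1 → i7.
Emaj7/B: root E is the submediant; major seventh chord there is VI43.
B has root B, degree 3 in G# minor, so III.
F##dim: root F## is the leading tone; diminished triad there is viio.

i7 - VI43 - III - viio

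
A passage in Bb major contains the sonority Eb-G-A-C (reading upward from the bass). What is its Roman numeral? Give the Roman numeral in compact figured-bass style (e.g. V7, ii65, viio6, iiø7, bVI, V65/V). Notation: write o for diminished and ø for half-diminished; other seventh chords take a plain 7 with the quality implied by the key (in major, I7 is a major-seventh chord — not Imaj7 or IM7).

Stacked in thirds the chord is A-C-Eb-G: a half-diminished seventh chord on A.
In Bb major, A is the leading tone; the diatonic half-diminished seventh chord there is viiø7.
With Eb in the bass the chord is in second inversion, so the figured bass is 43.

viiø43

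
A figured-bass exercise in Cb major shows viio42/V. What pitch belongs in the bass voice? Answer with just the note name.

Ebb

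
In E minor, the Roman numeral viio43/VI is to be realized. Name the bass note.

The applied chord viio43/VI is rooted on B: B-D-F-Ab.
The figure 43 means second inversion — the fifth is in the bass.

F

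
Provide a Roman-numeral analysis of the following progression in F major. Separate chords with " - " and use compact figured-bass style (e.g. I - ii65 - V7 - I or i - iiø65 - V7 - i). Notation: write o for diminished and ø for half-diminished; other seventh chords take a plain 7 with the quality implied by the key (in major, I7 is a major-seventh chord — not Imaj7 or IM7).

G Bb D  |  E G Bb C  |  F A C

ii - V65 - I

G-Bb-D: root G is the supertonic; minor triad there is ii.
E-G-Bb-C: root C is the dominant; dominant seventh chord there is V65.
F-A-C: root F is the tonic; major triad there is I.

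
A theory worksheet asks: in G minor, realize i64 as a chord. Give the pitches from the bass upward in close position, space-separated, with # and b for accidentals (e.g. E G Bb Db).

The numeral's case and figure indicate a minor triad. In G minor its root, the first degree, is G.
That chord is spelled G-Bb-D.
With the 64 figure the chord is in second inversion; from the bass D upward in close position it reads D-G-Bb.

D G Bb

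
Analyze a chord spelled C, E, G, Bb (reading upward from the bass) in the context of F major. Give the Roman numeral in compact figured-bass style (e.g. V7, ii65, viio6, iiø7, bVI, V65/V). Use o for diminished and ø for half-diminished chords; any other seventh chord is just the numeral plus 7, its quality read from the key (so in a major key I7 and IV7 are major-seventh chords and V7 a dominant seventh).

V7

Stacked in thirds the chord is C-E-G-Bb: a dominant seventh chord on C.
C is scale degree 5 in F major, and a dominant seventh chord on that degree is written V7.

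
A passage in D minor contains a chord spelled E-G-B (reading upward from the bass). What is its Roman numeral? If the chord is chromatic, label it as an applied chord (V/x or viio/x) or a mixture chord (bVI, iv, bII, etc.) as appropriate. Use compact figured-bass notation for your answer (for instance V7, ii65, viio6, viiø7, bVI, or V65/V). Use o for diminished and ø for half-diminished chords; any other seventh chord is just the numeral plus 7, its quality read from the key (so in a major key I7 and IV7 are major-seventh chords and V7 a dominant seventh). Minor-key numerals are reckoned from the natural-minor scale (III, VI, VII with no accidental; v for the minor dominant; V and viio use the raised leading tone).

Stacked in thirds the chord is E-G-B: a minor triad on E.
E is the second degree of D minor. This is the minor supertonic, borrowed from the parallel major (the Dorian ii).

ii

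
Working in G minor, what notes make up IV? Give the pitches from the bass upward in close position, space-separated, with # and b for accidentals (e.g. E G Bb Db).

Scale degree 4 in G minor is C; here the chord built on it is altered to a major triad. IV is the major subdominant, borrowed from the parallel major.
So the chord is C-E-G.

C E G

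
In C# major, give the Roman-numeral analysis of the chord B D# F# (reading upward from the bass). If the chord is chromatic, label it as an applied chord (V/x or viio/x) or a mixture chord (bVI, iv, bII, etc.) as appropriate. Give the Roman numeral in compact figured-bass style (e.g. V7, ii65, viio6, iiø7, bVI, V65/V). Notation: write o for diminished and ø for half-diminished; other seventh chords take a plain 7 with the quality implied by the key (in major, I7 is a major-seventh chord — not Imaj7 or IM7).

bVII

Stacked in thirds the chord is B-D#-F#: a major triad on B.
B is the lowered seventh degree of C# major (diatonic 7 would be B#). This is a major triad on the lowered seventh degree (the subtonic), borrowed from the parallel minor.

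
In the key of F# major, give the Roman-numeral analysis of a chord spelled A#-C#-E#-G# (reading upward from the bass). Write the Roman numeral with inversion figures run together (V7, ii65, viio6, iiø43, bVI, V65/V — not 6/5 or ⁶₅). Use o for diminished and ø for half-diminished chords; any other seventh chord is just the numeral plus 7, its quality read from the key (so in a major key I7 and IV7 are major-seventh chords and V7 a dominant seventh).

iii7

Stacked in thirds the chord is A#-C#-E#-G#: a minor seventh chord on A#.
In F# major, A# is the mediant; the diatonic minor seventh chord there is iii7.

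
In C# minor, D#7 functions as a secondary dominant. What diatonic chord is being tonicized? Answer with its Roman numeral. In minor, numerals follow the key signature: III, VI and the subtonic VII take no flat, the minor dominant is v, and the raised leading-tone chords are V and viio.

The chord is a dominant seventh chord on D#.
A dominant resolves down a perfect fifth: D# → G#. In C# minor, G# is scale degree 5, i.e. V.

V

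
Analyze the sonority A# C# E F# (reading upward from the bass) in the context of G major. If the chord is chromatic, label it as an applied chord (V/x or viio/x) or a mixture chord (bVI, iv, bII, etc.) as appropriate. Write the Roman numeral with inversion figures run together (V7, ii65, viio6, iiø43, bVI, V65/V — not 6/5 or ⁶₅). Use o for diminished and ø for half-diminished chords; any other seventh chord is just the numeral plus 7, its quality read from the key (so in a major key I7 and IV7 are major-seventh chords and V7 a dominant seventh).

Stacked in thirds the chord is F#-A#-C#-E: a dominant seventh chord on F#.
F# is not a diatonic chord root with this quality in G major, but it lies a perfect fifth above B (iii), so the chord functions as an applied dominant of iii.
With A# in the bass the chord is in first inversion, so the figured bass is 65.

V65/iii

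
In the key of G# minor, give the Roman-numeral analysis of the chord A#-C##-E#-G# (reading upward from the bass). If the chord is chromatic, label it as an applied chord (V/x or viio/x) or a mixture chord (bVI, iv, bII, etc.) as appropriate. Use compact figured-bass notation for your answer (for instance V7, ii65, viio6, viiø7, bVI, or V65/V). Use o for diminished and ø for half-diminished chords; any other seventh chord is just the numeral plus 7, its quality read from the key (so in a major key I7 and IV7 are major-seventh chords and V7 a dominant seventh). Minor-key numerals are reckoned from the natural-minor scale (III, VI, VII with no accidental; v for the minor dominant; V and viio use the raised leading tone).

V7/V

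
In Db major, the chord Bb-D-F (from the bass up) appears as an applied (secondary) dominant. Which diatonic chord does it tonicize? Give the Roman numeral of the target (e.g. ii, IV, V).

The chord is a major triad on Bb.
A dominant resolves down a perfect fifth: Bb → Eb. In Db major, Eb is scale degree 2, i.e. ii.

ii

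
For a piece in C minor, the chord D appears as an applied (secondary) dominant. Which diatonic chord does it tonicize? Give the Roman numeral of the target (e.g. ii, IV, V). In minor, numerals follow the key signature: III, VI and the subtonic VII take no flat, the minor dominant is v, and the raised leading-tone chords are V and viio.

The chord is a major triad on D.
A dominant resolves down a perfect fifth: D → G. In C minor, G is scale degree 5, i.e. V.

V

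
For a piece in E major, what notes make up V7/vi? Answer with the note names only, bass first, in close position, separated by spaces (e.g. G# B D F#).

G# B# D# F#

The slash means an applied dominant: we want the dominant of vi. In E major, vi is C# minor, and its dominant is built on G#.
Building a dominant seventh chord on G# gives G#-B#-D#-F#.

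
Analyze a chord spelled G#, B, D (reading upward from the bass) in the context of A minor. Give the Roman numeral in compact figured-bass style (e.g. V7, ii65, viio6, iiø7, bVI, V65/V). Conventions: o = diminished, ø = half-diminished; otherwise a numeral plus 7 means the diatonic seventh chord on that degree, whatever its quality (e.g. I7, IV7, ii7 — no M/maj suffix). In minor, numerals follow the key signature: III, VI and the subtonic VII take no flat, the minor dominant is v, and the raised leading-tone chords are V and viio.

Stacked in thirds the chord is G#-B-D: a diminished triad on G#.
In A minor, G# is the leading tone; the diatonic diminished triad there is viio.

viio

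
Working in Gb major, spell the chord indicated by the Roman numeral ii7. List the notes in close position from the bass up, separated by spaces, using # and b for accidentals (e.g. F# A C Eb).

Ab Cb Eb Gb

The numeral's case and figure indicate a minor seventh chord. In Gb major its root, the second degree, is Ab.
Stacking thirds from Ab gives Ab-Cb-Eb-Gb.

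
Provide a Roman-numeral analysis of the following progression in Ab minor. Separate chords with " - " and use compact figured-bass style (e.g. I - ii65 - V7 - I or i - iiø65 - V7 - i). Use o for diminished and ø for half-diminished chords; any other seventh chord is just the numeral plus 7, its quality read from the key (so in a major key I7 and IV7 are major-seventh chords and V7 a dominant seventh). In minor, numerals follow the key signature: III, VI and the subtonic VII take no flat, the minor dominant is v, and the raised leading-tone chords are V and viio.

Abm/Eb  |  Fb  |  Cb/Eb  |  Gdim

i64 - VI - III6 - viio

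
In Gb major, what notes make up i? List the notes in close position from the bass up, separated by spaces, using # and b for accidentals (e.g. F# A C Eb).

i is the minor tonic, borrowed from the parallel minor. In Gb major that root is Gb.
So the chord is Gb-Bbb-Db, a minor triad.

Gb Bbb Db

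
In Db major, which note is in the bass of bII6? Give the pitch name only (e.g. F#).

bII in Db major has root Ebb; the chord is Ebb-Gb-Bbb.
The figure 6 means first inversion — the third is in the bass.

Gb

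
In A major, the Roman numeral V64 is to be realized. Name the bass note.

B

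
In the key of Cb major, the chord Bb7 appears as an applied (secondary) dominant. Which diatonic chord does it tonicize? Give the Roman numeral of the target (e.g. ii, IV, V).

iii

The chord is a dominant seventh chord on Bb.
A dominant resolves down a perfect fifth: Bb → Eb. In Cb major, Eb is scale degree 3, i.e. iii.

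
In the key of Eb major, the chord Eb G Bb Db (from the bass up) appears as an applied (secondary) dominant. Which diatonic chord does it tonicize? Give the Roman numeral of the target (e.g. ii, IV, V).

IV

The chord is a dominant seventh chord on Eb.
A dominant resolves down a perfect fifth: Eb → Ab. In Eb major, Ab is scale degree 4, i.e. IV.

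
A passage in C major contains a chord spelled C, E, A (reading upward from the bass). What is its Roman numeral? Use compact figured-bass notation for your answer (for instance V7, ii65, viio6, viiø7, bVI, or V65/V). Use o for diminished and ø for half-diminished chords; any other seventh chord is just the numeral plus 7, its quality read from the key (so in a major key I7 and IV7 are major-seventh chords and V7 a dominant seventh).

Stacked in thirds the chord is A-C-E: a minor triad on A.
A is scale degree 6 in C major, and a minor triad on that degree is written vi.
With C in the bass the chord is in first inversion, so the figured bass is 6.

vi6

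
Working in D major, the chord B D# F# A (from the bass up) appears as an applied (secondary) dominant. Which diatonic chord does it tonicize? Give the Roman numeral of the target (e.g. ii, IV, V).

The chord is a dominant seventh chord on B.
A dominant resolves down a perfect fifth: B → E. In D major, E is scale degree 2, i.e. ii.

ii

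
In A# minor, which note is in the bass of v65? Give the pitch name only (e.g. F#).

v in A# minor has root E#; the chord is E#-G#-B#-D#.
The figure 65 means first inversion — the third is in the bass.

G#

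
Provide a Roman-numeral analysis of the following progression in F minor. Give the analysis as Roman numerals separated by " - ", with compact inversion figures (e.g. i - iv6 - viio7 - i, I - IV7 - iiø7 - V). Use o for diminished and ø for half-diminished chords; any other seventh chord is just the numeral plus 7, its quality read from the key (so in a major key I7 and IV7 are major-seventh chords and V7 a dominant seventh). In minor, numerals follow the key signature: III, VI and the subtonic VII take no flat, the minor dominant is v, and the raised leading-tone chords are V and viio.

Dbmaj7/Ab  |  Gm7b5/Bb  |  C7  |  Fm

VI43 - iiø65 - V7 - i

Dbmaj7/Ab: major seventh chord on Db = scale degree 6 → VI43.
Gm7b5/Bb: half-diminished seventh chord on G = scale degree 2 → iiø65.
C7 has root C, degree 5 in F minor, so V7.
Fm: root F is the tonic; minor triad there is i.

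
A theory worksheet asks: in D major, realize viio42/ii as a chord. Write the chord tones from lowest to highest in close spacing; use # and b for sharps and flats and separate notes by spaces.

viio42/ii is a secondary leading-tone chord. The target ii is E in D major; the applied chord is rooted a semitone below, on D#.
Building a fully diminished seventh chord on D# gives D#-F#-A-C.
The figured bass 42 indicates third inversion, placing the seventh (C) in the bass: C-D#-F#-A.

C D# F# A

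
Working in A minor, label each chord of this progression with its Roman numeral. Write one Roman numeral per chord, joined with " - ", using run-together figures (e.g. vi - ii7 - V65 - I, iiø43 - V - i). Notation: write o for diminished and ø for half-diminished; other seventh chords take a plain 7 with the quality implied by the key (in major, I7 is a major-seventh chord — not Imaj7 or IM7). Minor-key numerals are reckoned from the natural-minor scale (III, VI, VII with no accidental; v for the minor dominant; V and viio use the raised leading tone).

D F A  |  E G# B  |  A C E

iv - V - i

D-F-A: minor triad on D = scale degree 4 → iv.
E-G#-B has root E, degree 5 in A minor, so V.
A-C-E has root A, degree 1 in A minor, so i.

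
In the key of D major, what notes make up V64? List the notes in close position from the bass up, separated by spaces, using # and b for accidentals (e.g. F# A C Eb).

In D major, the dominant is A, and the diatonic chord built there is a major triad.
Stacking thirds from A gives A-C#-E.
With the 64 figure the chord is in second inversion; from the bass E upward in close position it reads E-A-C#.

E A C#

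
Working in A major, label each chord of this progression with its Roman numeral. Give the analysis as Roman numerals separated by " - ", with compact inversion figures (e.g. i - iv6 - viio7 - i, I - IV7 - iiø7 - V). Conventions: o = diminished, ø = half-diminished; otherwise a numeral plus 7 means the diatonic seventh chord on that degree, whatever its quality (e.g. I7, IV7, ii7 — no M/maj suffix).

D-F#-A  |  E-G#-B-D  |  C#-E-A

IV - V7 - I6

D-F#-A: root D is the subdominant; major triad there is IV.
E-G#-B-D: root E is the dominant; dominant seventh chord there is V7.
C#-E-A: root A is the tonic; major triad there is I6.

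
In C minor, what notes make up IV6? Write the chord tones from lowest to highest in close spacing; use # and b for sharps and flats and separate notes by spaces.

A C F

IV6 is the major subdominant, borrowed from the parallel major. In C minor that root is F.
So the chord is F-A-C, a major triad.
The figured bass 6 indicates first inversion, placing the third (A) in the bass: A-C-F.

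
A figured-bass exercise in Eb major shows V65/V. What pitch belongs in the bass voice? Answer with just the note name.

A

The applied chord V65/V is rooted on F: F-A-C-Eb.
The figure 65 means first inversion — the third is in the bass.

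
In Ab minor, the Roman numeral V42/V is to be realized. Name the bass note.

The applied chord V42/V is rooted on Bb: Bb-D-F-Ab.
The figure 42 means third inversion — the seventh is in the bass.

Ab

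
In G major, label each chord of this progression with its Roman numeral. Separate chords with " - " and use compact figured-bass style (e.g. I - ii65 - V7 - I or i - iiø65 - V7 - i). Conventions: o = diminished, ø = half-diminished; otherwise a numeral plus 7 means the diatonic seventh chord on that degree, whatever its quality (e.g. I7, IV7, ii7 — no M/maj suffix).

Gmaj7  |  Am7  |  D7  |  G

I7 - ii7 - V7 - I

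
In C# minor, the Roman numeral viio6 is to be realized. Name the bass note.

viio in C# minor has root B#; the chord is B#-D#-F#.
The figure 6 means first inversion — the third is in the bass.

D#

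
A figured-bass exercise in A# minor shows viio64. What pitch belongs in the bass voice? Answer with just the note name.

D#

viio in A# minor has root G##; the chord is G##-B#-D#.
The figure 64 means second inversion — the fifth is in the bass.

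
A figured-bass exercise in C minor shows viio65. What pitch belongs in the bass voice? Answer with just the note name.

D

viio in C minor has root B; the chord is B-D-F-Ab.
The figure 65 means first inversion — the third is in the bass.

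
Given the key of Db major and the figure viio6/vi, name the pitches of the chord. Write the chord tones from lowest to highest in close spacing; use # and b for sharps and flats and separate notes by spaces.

The slash marks an applied leading-tone chord: viio of vi. In Db major, vi is Bb, so the leading tone to it is A, a half step below.
Building a diminished triad on A gives A-C-Eb.
With the 6 figure the chord is in first inversion; from the bass C upward in close position it reads C-Eb-A.

C Eb A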